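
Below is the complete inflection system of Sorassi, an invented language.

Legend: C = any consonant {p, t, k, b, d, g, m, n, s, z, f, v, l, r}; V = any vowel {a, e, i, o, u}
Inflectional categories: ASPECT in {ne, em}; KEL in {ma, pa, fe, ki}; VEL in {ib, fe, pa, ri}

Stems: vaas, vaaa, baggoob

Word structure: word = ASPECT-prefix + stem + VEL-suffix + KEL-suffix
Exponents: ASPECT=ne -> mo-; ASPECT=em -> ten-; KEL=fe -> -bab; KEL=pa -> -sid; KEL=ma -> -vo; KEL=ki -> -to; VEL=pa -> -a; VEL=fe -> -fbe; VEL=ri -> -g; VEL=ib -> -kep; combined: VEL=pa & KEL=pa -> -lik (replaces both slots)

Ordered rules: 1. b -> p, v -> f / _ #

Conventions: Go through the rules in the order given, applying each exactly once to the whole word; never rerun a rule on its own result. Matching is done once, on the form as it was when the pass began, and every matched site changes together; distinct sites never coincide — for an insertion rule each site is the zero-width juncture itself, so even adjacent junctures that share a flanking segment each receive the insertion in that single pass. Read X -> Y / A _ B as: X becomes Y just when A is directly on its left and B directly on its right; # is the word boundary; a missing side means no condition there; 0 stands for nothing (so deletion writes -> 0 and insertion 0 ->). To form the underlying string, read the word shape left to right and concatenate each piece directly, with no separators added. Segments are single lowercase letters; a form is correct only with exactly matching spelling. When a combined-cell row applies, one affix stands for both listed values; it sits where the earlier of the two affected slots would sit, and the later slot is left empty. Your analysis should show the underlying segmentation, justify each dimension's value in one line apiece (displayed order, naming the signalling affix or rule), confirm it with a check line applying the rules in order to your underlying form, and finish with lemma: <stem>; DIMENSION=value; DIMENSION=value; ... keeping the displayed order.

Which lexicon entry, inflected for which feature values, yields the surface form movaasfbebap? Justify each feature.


underlying: mo-vaas-fbe-bab
ASPECT=ne - signalled by the affix mo-
KEL=fe - signalled by the affix -bab
VEL=fe - signalled by the affix -fbe
check: movaasfbebab -> movaasfbebap
lemma: vaas; ASPECT=ne; KEL=fe; VEL=fe


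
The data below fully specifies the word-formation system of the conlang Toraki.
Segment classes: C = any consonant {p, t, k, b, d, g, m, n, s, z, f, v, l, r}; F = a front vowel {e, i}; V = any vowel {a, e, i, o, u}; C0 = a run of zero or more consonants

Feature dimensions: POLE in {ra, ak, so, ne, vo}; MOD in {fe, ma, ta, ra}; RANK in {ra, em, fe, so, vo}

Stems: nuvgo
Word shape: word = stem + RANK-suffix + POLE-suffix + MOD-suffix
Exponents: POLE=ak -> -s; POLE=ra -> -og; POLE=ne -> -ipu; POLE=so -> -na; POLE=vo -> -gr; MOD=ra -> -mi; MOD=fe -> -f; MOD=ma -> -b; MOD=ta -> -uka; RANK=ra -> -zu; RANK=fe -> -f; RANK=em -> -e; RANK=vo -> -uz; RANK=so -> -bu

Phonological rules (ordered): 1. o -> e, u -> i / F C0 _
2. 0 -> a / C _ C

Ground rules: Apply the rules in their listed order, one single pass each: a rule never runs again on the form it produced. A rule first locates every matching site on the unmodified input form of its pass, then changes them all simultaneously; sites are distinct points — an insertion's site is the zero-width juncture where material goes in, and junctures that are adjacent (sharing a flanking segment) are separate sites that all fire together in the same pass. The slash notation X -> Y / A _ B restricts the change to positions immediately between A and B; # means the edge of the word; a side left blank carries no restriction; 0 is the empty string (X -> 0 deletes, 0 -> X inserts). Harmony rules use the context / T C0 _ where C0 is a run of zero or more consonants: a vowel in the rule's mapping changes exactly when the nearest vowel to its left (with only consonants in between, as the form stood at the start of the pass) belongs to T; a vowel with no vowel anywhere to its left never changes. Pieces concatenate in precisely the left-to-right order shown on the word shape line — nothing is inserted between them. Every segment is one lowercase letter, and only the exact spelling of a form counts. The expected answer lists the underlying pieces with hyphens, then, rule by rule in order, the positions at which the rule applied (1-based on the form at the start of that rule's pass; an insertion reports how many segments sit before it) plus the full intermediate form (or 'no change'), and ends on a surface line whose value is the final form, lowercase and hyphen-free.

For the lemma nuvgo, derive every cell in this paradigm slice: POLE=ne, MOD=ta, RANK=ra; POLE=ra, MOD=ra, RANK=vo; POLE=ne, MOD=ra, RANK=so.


cell POLE=ne, MOD=ta, RANK=ra:
underlying: nuvgo-zu-ipu-uka
1. o -> e, u -> i / F C0 _: fires at position(s) 10: nuvgozuipiuka
2. 0 -> a / C _ C: inserts after position(s) 3: nuvagozuipiuka
surface: nuvagozuipiuka

cell POLE=ra, MOD=ra, RANK=vo:
underlying: nuvgo-uz-og-mi
1. o -> e, u -> i / F C0 _: no change
2. 0 -> a / C _ C: inserts after position(s) 3, 9: nuvagouzogami
surface: nuvagouzogami

cell POLE=ne, MOD=ra, RANK=so:
underlying: nuvgo-bu-ipu-mi
1. o -> e, u -> i / F C0 _: fires at position(s) 10: nuvgobuipimi
2. 0 -> a / C _ C: inserts after position(s) 3: nuvagobuipimi
surface: nuvagobuipimi


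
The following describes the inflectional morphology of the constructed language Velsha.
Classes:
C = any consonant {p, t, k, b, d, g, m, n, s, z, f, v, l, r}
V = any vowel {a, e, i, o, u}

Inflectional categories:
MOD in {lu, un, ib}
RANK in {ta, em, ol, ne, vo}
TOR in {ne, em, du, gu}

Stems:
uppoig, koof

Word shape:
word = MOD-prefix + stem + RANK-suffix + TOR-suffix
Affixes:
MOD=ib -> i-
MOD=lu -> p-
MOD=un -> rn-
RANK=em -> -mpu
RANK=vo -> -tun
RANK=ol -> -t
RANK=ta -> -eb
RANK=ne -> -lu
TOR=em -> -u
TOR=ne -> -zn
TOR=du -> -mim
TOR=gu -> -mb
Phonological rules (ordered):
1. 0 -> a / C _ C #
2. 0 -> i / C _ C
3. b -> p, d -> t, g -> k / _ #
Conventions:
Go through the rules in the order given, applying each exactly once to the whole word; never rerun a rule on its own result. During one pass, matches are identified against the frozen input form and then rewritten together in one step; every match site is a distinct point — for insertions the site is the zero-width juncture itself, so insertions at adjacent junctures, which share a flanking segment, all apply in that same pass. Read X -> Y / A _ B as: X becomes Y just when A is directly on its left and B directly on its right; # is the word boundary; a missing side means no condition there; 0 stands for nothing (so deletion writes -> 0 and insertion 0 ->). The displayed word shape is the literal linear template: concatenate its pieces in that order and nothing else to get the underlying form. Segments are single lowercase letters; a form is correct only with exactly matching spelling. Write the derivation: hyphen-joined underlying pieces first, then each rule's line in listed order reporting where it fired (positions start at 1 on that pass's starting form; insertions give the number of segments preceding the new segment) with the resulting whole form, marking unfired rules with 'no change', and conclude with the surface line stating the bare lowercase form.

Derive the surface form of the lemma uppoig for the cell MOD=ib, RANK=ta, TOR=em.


underlying: i-uppoig-eb-u
1. 0 -> a / C _ C #: no change
2. 0 -> i / C _ C: inserts after position(s) 3: iupipoigebu
3. b -> p, d -> t, g -> k / _ #: no change
surface: iupipoigebu


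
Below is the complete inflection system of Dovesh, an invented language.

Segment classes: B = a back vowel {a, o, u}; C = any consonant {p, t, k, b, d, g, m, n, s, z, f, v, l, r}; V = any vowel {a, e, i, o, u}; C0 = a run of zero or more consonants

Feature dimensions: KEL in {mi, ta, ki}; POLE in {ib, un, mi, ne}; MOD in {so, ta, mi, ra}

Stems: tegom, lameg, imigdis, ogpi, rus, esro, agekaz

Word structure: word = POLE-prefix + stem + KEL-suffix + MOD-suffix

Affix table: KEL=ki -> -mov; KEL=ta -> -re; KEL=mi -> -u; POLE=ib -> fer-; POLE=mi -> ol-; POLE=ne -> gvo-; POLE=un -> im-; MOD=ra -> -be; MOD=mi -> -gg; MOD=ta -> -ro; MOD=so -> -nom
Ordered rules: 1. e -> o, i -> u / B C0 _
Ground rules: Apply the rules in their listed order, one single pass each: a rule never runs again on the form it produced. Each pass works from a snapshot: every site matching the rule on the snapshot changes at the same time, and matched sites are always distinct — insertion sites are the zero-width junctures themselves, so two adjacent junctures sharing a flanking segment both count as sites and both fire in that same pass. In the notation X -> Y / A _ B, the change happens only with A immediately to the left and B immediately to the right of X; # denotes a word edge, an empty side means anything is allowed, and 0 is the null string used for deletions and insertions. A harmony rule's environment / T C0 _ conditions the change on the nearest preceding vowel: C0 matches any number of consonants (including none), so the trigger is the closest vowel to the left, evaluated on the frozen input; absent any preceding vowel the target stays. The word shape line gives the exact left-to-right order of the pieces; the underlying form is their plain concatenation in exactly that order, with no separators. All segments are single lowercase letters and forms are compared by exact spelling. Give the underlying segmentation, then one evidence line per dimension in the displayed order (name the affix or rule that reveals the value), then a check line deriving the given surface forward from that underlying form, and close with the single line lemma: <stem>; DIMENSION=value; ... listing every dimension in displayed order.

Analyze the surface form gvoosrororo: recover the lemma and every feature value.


underlying: gvo-esro-re-ro
KEL=ta - signalled by the affix -re
POLE=ne - signalled by the affix gvo-
MOD=ta - signalled by the affix -ro
check: gvoesrorero -> gvoosrororo
lemma: esro; KEL=ta; POLE=ne; MOD=ta


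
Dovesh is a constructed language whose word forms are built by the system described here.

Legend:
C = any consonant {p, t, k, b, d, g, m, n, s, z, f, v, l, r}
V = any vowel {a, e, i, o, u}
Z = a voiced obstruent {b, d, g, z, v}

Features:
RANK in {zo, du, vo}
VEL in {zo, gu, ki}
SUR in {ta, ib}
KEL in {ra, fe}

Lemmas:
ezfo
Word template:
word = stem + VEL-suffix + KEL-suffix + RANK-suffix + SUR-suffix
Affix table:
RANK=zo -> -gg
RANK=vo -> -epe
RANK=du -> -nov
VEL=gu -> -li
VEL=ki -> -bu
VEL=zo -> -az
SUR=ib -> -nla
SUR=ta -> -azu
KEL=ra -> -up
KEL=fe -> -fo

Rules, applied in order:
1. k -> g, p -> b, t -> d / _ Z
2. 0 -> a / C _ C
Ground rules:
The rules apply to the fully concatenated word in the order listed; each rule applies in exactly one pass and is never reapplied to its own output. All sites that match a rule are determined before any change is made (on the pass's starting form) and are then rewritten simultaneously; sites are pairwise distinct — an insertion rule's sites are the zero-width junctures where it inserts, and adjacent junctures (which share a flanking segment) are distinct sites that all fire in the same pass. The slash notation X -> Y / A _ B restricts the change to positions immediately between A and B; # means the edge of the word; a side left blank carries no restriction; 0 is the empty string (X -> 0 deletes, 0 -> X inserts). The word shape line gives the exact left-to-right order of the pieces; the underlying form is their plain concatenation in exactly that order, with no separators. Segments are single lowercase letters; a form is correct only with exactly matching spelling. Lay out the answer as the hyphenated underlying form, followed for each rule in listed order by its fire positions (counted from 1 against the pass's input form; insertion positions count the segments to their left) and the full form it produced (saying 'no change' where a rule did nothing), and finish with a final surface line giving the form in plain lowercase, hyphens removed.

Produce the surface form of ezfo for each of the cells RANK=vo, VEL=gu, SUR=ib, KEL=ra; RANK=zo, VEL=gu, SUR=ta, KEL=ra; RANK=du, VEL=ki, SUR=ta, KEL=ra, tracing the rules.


cell RANK=vo, VEL=gu, SUR=ib, KEL=ra:
underlying: ezfo-li-up-epe-nla
1. k -> g, p -> b, t -> d / _ Z: no change
2. 0 -> a / C _ C: inserts after position(s) 2, 12: ezafoliupepenala
surface: ezafoliupepenala

cell RANK=zo, VEL=gu, SUR=ta, KEL=ra:
underlying: ezfo-li-up-gg-azu
1. k -> g, p -> b, t -> d / _ Z: fires at position(s) 8: ezfoliubggazu
2. 0 -> a / C _ C: inserts after position(s) 2, 8, 9: ezafoliubagagazu
surface: ezafoliubagagazu

cell RANK=du, VEL=ki, SUR=ta, KEL=ra:
underlying: ezfo-bu-up-nov-azu
1. k -> g, p -> b, t -> d / _ Z: no change
2. 0 -> a / C _ C: inserts after position(s) 2, 8: ezafobuupanovazu
surface: ezafobuupanovazu


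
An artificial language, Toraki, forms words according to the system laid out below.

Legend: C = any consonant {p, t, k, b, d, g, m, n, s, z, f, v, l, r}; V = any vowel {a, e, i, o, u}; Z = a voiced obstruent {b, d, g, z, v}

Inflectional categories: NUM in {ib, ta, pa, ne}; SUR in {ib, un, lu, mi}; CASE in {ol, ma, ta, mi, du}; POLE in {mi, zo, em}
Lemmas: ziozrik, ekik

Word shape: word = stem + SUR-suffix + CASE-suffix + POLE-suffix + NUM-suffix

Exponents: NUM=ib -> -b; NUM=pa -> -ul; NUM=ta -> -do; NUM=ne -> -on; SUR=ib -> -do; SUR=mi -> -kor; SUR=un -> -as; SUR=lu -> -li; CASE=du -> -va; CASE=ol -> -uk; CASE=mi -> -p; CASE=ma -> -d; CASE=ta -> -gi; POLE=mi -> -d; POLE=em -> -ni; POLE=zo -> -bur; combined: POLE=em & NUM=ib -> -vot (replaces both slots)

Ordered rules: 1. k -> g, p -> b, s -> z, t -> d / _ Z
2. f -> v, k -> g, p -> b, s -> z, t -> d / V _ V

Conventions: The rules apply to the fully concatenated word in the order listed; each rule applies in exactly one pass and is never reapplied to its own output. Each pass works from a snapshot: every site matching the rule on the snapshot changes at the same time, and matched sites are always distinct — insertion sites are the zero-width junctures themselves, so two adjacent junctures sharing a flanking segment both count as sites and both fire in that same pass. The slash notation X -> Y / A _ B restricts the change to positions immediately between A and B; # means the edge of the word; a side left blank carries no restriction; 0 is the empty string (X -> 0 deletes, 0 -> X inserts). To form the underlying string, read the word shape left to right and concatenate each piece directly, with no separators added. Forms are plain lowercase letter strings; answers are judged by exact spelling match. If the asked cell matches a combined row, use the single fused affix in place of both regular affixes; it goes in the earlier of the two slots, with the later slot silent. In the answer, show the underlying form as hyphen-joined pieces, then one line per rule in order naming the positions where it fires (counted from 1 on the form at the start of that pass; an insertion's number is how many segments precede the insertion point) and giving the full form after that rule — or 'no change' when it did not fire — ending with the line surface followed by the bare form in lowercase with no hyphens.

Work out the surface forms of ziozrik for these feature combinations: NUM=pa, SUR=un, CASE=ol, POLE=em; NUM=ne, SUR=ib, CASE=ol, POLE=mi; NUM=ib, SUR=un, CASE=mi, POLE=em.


cell NUM=pa, SUR=un, CASE=ol, POLE=em:
underlying: ziozrik-as-uk-ni-ul
1. k -> g, p -> b, s -> z, t -> d / _ Z: no change
2. f -> v, k -> g, p -> b, s -> z, t -> d / V _ V: fires at position(s) 7, 9: ziozrigazukniul
surface: ziozrigazukniul

cell NUM=ne, SUR=ib, CASE=ol, POLE=mi:
underlying: ziozrik-do-uk-d-on
1. k -> g, p -> b, s -> z, t -> d / _ Z: fires at position(s) 7, 11: ziozrigdougdon
2. f -> v, k -> g, p -> b, s -> z, t -> d / V _ V: no change
surface: ziozrigdougdon

cell NUM=ib, SUR=un, CASE=mi, POLE=em:
underlying: ziozrik-as-p-vot
1. k -> g, p -> b, s -> z, t -> d / _ Z: fires at position(s) 10: ziozrikasbvot
2. f -> v, k -> g, p -> b, s -> z, t -> d / V _ V: fires at position(s) 7: ziozrigasbvot
surface: ziozrigasbvot


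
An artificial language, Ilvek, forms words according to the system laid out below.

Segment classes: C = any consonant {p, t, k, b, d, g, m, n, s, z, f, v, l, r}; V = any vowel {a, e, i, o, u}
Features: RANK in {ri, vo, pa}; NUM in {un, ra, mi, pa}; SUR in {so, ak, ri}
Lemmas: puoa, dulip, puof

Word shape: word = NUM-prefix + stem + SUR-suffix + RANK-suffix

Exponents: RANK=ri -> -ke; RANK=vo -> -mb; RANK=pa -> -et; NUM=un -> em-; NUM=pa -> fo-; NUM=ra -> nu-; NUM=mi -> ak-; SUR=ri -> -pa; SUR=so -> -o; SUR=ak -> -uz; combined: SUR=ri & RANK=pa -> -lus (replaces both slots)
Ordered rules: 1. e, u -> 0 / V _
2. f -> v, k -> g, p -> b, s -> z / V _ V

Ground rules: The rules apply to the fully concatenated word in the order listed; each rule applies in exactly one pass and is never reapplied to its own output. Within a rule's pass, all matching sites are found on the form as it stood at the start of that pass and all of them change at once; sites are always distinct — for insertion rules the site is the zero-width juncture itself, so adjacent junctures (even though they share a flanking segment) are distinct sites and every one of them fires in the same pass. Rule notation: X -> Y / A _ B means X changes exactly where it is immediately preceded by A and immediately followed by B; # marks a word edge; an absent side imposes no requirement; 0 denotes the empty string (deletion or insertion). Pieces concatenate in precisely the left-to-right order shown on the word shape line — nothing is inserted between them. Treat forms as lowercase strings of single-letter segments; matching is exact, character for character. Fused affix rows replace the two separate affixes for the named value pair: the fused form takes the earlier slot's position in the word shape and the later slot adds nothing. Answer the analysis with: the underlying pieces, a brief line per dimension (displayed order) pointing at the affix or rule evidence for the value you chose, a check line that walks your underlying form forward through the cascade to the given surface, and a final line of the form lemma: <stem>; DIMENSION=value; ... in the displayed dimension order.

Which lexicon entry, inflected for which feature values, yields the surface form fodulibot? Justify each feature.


underlying: fo-dulip-o-et
RANK=pa - signalled by the affix -et
NUM=pa - signalled by the affix fo-
SUR=so - signalled by the affix -o
check: fodulipoet -> fodulipot -> fodulibot
lemma: dulip; RANK=pa; NUM=pa; SUR=so


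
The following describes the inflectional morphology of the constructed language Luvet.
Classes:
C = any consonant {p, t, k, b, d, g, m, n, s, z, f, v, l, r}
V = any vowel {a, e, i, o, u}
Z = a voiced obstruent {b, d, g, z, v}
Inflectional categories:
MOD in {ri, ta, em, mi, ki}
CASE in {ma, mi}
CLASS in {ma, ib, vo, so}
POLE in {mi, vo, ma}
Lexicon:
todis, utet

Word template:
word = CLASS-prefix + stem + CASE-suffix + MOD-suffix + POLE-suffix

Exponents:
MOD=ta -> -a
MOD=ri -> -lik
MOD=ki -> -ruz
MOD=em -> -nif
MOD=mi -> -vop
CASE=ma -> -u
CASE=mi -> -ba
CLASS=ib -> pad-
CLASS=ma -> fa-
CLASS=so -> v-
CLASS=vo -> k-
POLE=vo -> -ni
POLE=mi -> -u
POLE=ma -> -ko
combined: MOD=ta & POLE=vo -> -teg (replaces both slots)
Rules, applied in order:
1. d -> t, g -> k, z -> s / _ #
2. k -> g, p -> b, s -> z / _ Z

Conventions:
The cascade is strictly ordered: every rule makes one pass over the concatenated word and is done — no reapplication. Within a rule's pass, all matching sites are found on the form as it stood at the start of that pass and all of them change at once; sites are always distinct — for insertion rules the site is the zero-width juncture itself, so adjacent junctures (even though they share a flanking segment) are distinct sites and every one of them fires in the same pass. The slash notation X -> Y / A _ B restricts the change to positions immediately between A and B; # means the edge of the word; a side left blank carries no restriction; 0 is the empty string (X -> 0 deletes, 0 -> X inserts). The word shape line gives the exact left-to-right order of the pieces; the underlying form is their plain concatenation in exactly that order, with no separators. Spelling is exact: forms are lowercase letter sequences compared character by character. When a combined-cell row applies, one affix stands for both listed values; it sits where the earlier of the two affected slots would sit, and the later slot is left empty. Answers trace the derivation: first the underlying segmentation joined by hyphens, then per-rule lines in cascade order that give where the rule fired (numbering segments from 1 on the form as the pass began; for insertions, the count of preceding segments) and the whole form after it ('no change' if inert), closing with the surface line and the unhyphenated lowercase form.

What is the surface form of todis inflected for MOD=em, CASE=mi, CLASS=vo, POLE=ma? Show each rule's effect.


underlying: k-todis-ba-nif-ko
1. d -> t, g -> k, z -> s / _ #: no change
2. k -> g, p -> b, s -> z / _ Z: fires at position(s) 6: ktodizbanifko
surface: ktodizbanifko


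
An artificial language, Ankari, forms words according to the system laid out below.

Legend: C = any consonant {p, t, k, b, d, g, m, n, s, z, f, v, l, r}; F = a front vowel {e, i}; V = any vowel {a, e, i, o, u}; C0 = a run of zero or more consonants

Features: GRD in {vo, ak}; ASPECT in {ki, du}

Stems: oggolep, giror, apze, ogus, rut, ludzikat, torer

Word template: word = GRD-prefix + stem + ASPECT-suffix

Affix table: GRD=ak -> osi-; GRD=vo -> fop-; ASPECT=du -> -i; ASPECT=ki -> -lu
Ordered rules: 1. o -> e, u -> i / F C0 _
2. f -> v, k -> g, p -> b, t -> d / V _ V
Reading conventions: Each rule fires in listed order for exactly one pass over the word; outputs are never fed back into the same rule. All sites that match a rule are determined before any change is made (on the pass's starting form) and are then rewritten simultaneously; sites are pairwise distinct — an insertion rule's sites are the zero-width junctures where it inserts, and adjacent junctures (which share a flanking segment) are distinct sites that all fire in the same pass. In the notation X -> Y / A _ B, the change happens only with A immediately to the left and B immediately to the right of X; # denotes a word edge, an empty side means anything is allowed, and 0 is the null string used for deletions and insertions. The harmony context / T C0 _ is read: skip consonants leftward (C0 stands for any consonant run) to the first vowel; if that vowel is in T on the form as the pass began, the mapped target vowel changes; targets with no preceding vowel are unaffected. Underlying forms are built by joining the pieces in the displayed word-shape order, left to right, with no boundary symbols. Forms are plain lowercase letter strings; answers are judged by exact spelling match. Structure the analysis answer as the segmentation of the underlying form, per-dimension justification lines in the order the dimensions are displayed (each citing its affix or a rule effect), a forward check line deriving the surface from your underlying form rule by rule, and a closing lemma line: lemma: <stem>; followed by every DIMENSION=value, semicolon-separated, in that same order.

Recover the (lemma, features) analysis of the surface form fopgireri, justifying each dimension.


underlying: fop-giror-i
GRD=vo - signalled by the affix fop-
ASPECT=du - signalled by the affix -i
check: fopgirori -> fopgireri -> fopgireri
lemma: giror; GRD=vo; ASPECT=du


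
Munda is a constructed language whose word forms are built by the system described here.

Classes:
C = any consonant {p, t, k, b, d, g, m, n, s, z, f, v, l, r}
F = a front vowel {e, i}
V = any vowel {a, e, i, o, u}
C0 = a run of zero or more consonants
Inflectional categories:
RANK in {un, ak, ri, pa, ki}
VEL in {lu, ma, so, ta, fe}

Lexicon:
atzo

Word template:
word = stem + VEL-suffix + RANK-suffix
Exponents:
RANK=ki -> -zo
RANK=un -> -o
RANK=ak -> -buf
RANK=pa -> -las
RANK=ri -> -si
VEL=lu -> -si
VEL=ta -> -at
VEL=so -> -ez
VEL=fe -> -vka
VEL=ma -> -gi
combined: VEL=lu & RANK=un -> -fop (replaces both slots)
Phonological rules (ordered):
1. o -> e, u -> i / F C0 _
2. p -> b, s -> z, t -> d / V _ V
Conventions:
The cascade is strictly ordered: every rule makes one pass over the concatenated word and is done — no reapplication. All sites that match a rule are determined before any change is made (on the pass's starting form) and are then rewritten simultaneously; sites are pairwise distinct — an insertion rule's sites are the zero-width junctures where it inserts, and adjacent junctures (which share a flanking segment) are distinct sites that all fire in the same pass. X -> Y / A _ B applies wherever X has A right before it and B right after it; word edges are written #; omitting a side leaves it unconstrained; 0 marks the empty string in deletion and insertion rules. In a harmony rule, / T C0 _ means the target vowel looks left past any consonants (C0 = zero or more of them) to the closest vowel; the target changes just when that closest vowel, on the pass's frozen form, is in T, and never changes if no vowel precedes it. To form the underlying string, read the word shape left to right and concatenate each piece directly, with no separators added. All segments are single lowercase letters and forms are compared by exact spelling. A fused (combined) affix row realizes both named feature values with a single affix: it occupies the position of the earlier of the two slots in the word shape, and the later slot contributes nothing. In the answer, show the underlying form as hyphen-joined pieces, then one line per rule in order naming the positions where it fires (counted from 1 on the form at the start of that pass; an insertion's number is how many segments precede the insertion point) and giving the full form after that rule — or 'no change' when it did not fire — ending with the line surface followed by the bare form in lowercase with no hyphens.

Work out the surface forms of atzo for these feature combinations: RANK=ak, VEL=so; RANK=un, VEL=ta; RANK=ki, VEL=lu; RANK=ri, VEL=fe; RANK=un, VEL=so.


cell RANK=ak, VEL=so:
underlying: atzo-ez-buf
1. o -> e, u -> i / F C0 _: fires at position(s) 8: atzoezbif
2. p -> b, s -> z, t -> d / V _ V: no change
surface: atzoezbif

cell RANK=un, VEL=ta:
underlying: atzo-at-o
1. o -> e, u -> i / F C0 _: no change
2. p -> b, s -> z, t -> d / V _ V: fires at position(s) 6: atzoado
surface: atzoado

cell RANK=ki, VEL=lu:
underlying: atzo-si-zo
1. o -> e, u -> i / F C0 _: fires at position(s) 8: atzosize
2. p -> b, s -> z, t -> d / V _ V: fires at position(s) 5: atzozize
surface: atzozize

cell RANK=ri, VEL=fe:
underlying: atzo-vka-si
1. o -> e, u -> i / F C0 _: no change
2. p -> b, s -> z, t -> d / V _ V: fires at position(s) 8: atzovkazi
surface: atzovkazi

cell RANK=un, VEL=so:
underlying: atzo-ez-o
1. o -> e, u -> i / F C0 _: fires at position(s) 7: atzoeze
2. p -> b, s -> z, t -> d / V _ V: no change
surface: atzoeze


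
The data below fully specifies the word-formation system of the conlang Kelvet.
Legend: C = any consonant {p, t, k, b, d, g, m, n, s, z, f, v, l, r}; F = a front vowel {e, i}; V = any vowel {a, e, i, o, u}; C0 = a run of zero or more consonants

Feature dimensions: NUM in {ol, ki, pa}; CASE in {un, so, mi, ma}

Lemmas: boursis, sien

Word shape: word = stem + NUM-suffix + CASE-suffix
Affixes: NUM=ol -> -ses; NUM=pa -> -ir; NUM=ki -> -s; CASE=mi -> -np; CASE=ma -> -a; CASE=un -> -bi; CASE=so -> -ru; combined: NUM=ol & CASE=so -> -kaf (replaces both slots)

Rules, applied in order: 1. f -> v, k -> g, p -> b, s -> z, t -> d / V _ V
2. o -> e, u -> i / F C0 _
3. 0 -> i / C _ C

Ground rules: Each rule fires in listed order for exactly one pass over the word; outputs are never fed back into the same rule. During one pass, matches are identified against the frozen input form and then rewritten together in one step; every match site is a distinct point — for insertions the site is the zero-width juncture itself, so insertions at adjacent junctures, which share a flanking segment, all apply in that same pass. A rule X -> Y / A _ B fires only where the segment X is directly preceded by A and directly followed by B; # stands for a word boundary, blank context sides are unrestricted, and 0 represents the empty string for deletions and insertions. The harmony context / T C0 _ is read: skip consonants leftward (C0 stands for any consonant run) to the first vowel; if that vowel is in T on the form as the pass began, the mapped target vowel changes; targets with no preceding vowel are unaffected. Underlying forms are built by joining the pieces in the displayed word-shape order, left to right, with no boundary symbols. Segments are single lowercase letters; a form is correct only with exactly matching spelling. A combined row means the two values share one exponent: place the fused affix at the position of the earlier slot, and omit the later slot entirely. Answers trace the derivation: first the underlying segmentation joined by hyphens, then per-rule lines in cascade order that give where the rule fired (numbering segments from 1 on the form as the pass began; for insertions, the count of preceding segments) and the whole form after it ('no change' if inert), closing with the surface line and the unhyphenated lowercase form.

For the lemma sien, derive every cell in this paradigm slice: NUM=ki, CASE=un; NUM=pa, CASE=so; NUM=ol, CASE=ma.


cell NUM=ki, CASE=un:
underlying: sien-s-bi
1. f -> v, k -> g, p -> b, s -> z, t -> d / V _ V: no change
2. o -> e, u -> i / F C0 _: no change
3. 0 -> i / C _ C: inserts after position(s) 4, 5: sienisibi
surface: sienisibi

cell NUM=pa, CASE=so:
underlying: sien-ir-ru
1. f -> v, k -> g, p -> b, s -> z, t -> d / V _ V: no change
2. o -> e, u -> i / F C0 _: fires at position(s) 8: sienirri
3. 0 -> i / C _ C: inserts after position(s) 6: sieniriri
surface: sieniriri

cell NUM=ol, CASE=ma:
underlying: sien-ses-a
1. f -> v, k -> g, p -> b, s -> z, t -> d / V _ V: fires at position(s) 7: sienseza
2. o -> e, u -> i / F C0 _: no change
3. 0 -> i / C _ C: inserts after position(s) 4: sieniseza
surface: sieniseza


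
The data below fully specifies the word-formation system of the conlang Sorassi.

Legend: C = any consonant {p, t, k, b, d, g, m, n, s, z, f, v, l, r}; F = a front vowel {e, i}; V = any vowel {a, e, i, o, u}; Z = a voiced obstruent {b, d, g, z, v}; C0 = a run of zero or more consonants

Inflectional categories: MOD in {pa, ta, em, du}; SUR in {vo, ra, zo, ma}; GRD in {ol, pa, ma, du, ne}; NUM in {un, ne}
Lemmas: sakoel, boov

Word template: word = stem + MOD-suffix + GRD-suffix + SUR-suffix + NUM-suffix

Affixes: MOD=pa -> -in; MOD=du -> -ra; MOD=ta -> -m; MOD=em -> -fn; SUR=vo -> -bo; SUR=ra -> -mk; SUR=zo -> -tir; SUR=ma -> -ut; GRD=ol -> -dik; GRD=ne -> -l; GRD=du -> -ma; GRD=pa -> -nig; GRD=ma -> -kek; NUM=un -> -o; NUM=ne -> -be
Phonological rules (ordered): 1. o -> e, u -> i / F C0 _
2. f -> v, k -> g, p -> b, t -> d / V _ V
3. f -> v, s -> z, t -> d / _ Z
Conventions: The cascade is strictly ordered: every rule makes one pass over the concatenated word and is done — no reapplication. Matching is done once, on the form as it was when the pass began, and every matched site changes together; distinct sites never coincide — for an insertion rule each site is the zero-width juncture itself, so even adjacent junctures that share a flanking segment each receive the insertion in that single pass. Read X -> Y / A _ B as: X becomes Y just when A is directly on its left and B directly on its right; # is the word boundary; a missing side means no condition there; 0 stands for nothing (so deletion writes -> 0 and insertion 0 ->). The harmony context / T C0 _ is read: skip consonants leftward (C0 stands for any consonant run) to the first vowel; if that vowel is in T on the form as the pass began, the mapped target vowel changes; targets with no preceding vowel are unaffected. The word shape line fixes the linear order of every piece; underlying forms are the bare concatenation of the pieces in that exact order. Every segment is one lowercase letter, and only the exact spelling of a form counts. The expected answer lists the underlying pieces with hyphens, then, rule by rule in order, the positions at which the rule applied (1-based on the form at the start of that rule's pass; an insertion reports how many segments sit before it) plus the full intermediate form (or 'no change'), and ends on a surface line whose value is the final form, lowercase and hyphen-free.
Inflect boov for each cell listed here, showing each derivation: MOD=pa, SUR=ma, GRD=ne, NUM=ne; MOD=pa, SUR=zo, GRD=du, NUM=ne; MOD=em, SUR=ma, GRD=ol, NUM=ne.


cell MOD=pa, SUR=ma, GRD=ne, NUM=ne:
underlying: boov-in-l-ut-be
1. o -> e, u -> i / F C0 _: fires at position(s) 8: boovinlitbe
2. f -> v, k -> g, p -> b, t -> d / V _ V: no change
3. f -> v, s -> z, t -> d / _ Z: fires at position(s) 9: boovinlidbe
surface: boovinlidbe

cell MOD=pa, SUR=zo, GRD=du, NUM=ne:
underlying: boov-in-ma-tir-be
1. o -> e, u -> i / F C0 _: no change
2. f -> v, k -> g, p -> b, t -> d / V _ V: fires at position(s) 9: boovinmadirbe
3. f -> v, s -> z, t -> d / _ Z: no change
surface: boovinmadirbe

cell MOD=em, SUR=ma, GRD=ol, NUM=ne:
underlying: boov-fn-dik-ut-be
1. o -> e, u -> i / F C0 _: fires at position(s) 10: boovfndikitbe
2. f -> v, k -> g, p -> b, t -> d / V _ V: fires at position(s) 9: boovfndigitbe
3. f -> v, s -> z, t -> d / _ Z: fires at position(s) 11: boovfndigidbe
surface: boovfndigidbe


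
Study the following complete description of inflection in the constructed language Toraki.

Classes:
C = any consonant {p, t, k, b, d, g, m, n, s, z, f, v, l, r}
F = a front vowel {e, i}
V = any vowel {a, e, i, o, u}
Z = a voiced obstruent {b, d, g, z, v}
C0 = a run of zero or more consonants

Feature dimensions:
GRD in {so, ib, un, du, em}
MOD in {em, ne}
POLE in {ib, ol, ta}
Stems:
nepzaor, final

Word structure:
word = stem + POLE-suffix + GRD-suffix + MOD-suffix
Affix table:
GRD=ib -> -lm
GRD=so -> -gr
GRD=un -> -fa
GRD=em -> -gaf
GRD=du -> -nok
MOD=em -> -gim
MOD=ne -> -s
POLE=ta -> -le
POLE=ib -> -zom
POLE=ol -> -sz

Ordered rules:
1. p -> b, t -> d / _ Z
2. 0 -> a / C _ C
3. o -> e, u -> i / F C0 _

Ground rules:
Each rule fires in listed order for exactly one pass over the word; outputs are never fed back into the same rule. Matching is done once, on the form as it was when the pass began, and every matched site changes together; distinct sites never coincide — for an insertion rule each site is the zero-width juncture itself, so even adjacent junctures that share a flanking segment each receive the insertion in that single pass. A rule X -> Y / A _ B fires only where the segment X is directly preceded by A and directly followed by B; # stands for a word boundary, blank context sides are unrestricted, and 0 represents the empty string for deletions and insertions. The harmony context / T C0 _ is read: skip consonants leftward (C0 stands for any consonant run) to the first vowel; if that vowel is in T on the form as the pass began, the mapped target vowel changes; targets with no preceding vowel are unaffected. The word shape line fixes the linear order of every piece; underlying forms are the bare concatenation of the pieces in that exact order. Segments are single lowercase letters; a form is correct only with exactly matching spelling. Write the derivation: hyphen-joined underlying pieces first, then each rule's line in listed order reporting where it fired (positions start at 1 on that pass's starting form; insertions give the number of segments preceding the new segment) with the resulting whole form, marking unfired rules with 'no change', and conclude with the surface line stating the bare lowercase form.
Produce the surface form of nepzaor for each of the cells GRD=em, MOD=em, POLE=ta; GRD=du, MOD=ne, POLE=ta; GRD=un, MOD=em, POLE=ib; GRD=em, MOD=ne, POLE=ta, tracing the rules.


cell GRD=em, MOD=em, POLE=ta:
underlying: nepzaor-le-gaf-gim
1. p -> b, t -> d / _ Z: fires at position(s) 3: nebzaorlegafgim
2. 0 -> a / C _ C: inserts after position(s) 3, 7, 12: nebazaoralegafagim
3. o -> e, u -> i / F C0 _: no change
surface: nebazaoralegafagim

cell GRD=du, MOD=ne, POLE=ta:
underlying: nepzaor-le-nok-s
1. p -> b, t -> d / _ Z: fires at position(s) 3: nebzaorlenoks
2. 0 -> a / C _ C: inserts after position(s) 3, 7, 12: nebazaoralenokas
3. o -> e, u -> i / F C0 _: fires at position(s) 13: nebazaoralenekas
surface: nebazaoralenekas

cell GRD=un, MOD=em, POLE=ib:
underlying: nepzaor-zom-fa-gim
1. p -> b, t -> d / _ Z: fires at position(s) 3: nebzaorzomfagim
2. 0 -> a / C _ C: inserts after position(s) 3, 7, 10: nebazaorazomafagim
3. o -> e, u -> i / F C0 _: no change
surface: nebazaorazomafagim

cell GRD=em, MOD=ne, POLE=ta:
underlying: nepzaor-le-gaf-s
1. p -> b, t -> d / _ Z: fires at position(s) 3: nebzaorlegafs
2. 0 -> a / C _ C: inserts after position(s) 3, 7, 12: nebazaoralegafas
3. o -> e, u -> i / F C0 _: no change
surface: nebazaoralegafas


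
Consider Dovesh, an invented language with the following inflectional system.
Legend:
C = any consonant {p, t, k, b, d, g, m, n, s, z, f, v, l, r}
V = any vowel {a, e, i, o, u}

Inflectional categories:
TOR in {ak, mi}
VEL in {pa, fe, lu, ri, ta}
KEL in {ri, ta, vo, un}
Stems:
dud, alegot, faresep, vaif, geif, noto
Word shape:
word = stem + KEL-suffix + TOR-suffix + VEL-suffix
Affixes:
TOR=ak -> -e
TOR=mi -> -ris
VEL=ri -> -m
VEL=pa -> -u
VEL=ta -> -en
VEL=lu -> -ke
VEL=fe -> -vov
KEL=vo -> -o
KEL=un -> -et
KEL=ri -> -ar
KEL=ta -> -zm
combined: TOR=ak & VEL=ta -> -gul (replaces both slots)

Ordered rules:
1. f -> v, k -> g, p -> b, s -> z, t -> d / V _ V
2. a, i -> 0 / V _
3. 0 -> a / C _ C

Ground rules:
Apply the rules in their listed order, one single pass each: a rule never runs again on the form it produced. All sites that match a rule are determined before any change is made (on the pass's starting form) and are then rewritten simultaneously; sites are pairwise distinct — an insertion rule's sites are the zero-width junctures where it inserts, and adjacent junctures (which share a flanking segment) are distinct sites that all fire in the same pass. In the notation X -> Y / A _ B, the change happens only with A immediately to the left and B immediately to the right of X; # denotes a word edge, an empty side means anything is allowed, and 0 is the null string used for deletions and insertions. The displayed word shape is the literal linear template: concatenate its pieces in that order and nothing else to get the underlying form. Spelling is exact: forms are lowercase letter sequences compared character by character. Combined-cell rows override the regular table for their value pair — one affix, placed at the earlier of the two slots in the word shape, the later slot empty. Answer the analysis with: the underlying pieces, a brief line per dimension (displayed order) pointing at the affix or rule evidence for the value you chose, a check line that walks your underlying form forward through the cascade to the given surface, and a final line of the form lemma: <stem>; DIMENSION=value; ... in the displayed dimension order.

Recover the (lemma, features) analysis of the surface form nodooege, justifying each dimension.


underlying: noto-o-e-ke
TOR=ak - signalled by the affix -e
VEL=lu - signalled by the affix -ke
KEL=vo - signalled by the affix -o
check: notooeke -> nodooege -> nodooege -> nodooege
lemma: noto; TOR=ak; VEL=lu; KEL=vo


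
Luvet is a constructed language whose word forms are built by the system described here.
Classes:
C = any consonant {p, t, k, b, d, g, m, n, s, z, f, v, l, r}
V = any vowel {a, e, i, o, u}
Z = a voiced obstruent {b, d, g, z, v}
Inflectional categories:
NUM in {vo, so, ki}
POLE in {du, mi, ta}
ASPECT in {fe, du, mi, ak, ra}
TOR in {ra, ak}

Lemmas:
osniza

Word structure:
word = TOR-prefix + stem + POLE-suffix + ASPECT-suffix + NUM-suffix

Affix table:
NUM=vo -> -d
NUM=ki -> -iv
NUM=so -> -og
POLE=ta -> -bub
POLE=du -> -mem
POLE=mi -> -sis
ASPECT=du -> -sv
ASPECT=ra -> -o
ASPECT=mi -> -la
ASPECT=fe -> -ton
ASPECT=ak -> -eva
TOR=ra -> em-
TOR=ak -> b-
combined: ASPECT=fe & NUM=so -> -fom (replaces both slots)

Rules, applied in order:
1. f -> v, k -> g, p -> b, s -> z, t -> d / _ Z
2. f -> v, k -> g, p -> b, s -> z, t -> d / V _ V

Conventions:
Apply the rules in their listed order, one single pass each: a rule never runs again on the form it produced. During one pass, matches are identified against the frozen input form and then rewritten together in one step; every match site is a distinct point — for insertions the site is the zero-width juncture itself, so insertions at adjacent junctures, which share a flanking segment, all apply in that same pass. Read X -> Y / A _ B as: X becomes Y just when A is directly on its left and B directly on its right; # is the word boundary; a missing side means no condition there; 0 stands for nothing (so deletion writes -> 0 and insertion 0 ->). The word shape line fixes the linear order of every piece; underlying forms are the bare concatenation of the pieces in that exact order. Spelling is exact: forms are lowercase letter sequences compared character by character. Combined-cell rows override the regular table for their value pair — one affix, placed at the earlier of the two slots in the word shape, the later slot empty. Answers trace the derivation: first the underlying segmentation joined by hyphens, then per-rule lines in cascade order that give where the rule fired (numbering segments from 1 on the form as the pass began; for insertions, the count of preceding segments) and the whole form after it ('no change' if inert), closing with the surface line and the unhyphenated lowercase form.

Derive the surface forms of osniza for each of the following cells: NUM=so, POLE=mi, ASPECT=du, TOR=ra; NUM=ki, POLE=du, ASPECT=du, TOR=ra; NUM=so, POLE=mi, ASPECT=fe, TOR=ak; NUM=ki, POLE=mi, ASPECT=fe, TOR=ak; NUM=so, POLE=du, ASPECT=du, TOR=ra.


cell NUM=so, POLE=mi, ASPECT=du, TOR=ra:
underlying: em-osniza-sis-sv-og
1. f -> v, k -> g, p -> b, s -> z, t -> d / _ Z: fires at position(s) 12: emosnizasiszvog
2. f -> v, k -> g, p -> b, s -> z, t -> d / V _ V: fires at position(s) 9: emosnizaziszvog
surface: emosnizaziszvog

cell NUM=ki, POLE=du, ASPECT=du, TOR=ra:
underlying: em-osniza-mem-sv-iv
1. f -> v, k -> g, p -> b, s -> z, t -> d / _ Z: fires at position(s) 12: emosnizamemzviv
2. f -> v, k -> g, p -> b, s -> z, t -> d / V _ V: no change
surface: emosnizamemzviv

cell NUM=so, POLE=mi, ASPECT=fe, TOR=ak:
underlying: b-osniza-sis-fom
1. f -> v, k -> g, p -> b, s -> z, t -> d / _ Z: no change
2. f -> v, k -> g, p -> b, s -> z, t -> d / V _ V: fires at position(s) 8: bosnizazisfom
surface: bosnizazisfom

cell NUM=ki, POLE=mi, ASPECT=fe, TOR=ak:
underlying: b-osniza-sis-ton-iv
1. f -> v, k -> g, p -> b, s -> z, t -> d / _ Z: no change
2. f -> v, k -> g, p -> b, s -> z, t -> d / V _ V: fires at position(s) 8: bosnizazistoniv
surface: bosnizazistoniv

cell NUM=so, POLE=du, ASPECT=du, TOR=ra:
underlying: em-osniza-mem-sv-og
1. f -> v, k -> g, p -> b, s -> z, t -> d / _ Z: fires at position(s) 12: emosnizamemzvog
2. f -> v, k -> g, p -> b, s -> z, t -> d / V _ V: no change
surface: emosnizamemzvog
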